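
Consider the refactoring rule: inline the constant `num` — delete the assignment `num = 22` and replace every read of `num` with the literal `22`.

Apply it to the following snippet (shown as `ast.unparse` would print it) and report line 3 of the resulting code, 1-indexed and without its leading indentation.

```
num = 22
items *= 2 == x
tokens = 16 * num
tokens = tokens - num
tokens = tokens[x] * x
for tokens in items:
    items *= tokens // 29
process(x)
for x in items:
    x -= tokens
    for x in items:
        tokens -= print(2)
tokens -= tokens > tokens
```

Transformed code:
items *= 2 == x
tokens = 16 * 22
tokens = tokens - 22
tokens = tokens[x] * x
for tokens in items:
    items *= tokens // 29
process(x)
for x in items:
    x -= tokens
    for x in items:
        tokens -= print(2)
tokens -= tokens > tokens

tokens = tokens - 22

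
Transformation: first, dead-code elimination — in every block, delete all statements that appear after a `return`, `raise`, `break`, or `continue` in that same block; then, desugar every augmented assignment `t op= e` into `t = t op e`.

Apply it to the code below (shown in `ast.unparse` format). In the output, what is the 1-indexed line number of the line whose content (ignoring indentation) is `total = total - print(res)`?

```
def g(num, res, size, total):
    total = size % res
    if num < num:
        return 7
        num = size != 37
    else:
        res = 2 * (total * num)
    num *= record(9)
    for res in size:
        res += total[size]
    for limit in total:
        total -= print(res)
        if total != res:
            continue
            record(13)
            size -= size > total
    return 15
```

Transformed code:
def g(num, res, size, total):
    total = size % res
    if num < num:
        return 7
    else:
        res = 2 * (total * num)
    num = num * record(9)
    for res in size:
        res = res + total[size]
    for limit in total:
        total = total - print(res)
        if total != res:
            continue
    return 15

11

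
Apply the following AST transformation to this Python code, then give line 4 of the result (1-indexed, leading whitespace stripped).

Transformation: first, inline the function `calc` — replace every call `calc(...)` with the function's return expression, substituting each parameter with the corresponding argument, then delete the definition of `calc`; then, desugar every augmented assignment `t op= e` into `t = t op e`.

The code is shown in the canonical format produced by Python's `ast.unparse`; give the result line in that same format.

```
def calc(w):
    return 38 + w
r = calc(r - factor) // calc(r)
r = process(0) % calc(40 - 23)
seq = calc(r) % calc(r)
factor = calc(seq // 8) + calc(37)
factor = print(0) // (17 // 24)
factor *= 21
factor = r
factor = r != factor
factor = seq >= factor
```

factor = 38 + seq // 8 + (38 + 37)

Transformed code:
r = (38 + (r - factor)) // (38 + r)
r = process(0) % (38 + (40 - 23))
seq = (38 + r) % (38 + r)
factor = 38 + seq // 8 + (38 + 37)
factor = print(0) // (17 // 24)
factor = factor * 21
factor = r
factor = r != factor
factor = seq >= factor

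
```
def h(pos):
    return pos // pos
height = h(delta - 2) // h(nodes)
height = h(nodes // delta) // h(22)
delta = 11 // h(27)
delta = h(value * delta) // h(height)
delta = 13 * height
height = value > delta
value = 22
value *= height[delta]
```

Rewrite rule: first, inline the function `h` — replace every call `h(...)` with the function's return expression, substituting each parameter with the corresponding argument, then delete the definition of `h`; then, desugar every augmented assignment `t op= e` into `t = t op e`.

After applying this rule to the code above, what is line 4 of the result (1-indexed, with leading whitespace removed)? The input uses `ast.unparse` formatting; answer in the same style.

Transformed code:
height = (delta - 2) // (delta - 2) // (nodes // nodes)
height = nodes // delta // (nodes // delta) // (22 // 22)
delta = 11 // (27 // 27)
delta = value * delta // (value * delta) // (height // height)
delta = 13 * height
height = value > delta
value = 22
value = value * height[delta]

delta = value * delta // (value * delta) // (height // height)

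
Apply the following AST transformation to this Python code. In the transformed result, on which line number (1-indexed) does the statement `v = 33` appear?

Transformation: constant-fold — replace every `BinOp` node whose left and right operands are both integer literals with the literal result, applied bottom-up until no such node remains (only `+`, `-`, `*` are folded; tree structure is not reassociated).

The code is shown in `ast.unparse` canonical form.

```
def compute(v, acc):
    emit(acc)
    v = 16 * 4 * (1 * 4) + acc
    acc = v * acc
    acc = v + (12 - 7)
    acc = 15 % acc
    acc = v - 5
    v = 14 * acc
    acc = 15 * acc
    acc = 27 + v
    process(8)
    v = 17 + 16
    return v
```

Transformed code:
def compute(v, acc):
    emit(acc)
    v = 256 + acc
    acc = v * acc
    acc = v + 5
    acc = 15 % acc
    acc = v - 5
    v = 14 * acc
    acc = 15 * acc
    acc = 27 + v
    process(8)
    v = 33
    return v

12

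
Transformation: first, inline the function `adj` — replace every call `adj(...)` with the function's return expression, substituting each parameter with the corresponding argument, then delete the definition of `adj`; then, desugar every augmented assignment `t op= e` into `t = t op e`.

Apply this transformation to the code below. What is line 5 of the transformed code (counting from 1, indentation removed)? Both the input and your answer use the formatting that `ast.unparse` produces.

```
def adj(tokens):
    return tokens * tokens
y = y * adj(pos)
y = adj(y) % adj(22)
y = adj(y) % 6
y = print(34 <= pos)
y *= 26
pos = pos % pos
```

Transformed code:
y = y * (pos * pos)
y = y * y % (22 * 22)
y = y * y % 6
y = print(34 <= pos)
y = y * 26
pos = pos % pos

y = y * 26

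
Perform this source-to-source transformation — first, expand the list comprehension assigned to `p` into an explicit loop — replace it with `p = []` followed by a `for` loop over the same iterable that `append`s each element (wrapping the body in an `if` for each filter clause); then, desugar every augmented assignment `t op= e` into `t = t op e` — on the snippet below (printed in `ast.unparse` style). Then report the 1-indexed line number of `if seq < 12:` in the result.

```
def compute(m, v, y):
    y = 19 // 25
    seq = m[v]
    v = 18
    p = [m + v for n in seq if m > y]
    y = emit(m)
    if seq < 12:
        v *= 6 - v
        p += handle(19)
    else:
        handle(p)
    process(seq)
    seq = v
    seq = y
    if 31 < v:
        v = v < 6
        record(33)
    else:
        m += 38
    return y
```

10

Transformed code:
def compute(m, v, y):
    y = 19 // 25
    seq = m[v]
    v = 18
    p = []
    for n in seq:
        if m > y:
            p.append(m + v)
    y = emit(m)
    if seq < 12:
        v = v * (6 - v)
        p = p + handle(19)
    else:
        handle(p)
    process(seq)
    seq = v
    seq = y
    if 31 < v:
        v = v < 6
        record(33)
    else:
        m = m + 38
    return y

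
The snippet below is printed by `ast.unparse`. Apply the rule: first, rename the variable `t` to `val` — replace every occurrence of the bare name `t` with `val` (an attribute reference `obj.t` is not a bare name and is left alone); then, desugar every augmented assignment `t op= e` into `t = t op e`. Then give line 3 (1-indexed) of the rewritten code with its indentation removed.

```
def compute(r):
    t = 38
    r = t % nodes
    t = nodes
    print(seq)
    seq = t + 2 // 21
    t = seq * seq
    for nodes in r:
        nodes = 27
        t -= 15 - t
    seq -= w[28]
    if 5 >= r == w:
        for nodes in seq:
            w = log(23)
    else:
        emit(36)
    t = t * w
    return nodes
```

r = val % nodes

Transformed code:
def compute(r):
    val = 38
    r = val % nodes
    val = nodes
    print(seq)
    seq = val + 2 // 21
    val = seq * seq
    for nodes in r:
        nodes = 27
        val = val - (15 - val)
    seq = seq - w[28]
    if 5 >= r == w:
        for nodes in seq:
            w = log(23)
    else:
        emit(36)
    val = val * w
    return nodes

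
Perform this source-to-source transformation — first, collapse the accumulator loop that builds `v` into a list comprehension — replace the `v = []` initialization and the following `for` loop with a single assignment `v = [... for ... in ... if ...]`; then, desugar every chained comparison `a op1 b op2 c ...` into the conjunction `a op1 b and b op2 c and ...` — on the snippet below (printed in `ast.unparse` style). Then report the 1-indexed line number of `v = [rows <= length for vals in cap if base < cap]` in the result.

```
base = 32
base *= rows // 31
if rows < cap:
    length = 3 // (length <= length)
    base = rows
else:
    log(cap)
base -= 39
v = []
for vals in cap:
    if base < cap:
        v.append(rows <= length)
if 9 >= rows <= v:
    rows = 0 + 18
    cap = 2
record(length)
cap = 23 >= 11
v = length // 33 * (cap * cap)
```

9

Transformed code:
base = 32
base *= rows // 31
if rows < cap:
    length = 3 // (length <= length)
    base = rows
else:
    log(cap)
base -= 39
v = [rows <= length for vals in cap if base < cap]
if 9 >= rows and rows <= v:
    rows = 0 + 18
    cap = 2
record(length)
cap = 23 >= 11
v = length // 33 * (cap * cap)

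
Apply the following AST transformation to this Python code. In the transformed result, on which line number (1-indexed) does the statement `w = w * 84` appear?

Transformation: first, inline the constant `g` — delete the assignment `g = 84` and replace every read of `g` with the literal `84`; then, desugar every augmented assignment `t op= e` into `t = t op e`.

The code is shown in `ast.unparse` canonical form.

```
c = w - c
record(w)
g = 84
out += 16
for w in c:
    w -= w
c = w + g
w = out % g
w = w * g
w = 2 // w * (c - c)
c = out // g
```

Transformed code:
c = w - c
record(w)
out = out + 16
for w in c:
    w = w - w
c = w + 84
w = out % 84
w = w * 84
w = 2 // w * (c - c)
c = out // 84

8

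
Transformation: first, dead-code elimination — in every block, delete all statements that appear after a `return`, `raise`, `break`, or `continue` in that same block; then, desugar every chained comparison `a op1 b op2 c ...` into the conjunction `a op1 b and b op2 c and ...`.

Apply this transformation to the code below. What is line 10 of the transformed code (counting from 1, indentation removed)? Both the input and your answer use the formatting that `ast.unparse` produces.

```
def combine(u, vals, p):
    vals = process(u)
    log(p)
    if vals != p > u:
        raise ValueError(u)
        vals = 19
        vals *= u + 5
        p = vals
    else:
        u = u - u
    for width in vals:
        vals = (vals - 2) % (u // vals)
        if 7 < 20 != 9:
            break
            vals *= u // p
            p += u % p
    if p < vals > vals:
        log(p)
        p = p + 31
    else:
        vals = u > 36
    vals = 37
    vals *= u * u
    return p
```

Transformed code:
def combine(u, vals, p):
    vals = process(u)
    log(p)
    if vals != p and p > u:
        raise ValueError(u)
    else:
        u = u - u
    for width in vals:
        vals = (vals - 2) % (u // vals)
        if 7 < 20 and 20 != 9:
            break
    if p < vals and vals > vals:
        log(p)
        p = p + 31
    else:
        vals = u > 36
    vals = 37
    vals *= u * u
    return p

if 7 < 20 and 20 != 9:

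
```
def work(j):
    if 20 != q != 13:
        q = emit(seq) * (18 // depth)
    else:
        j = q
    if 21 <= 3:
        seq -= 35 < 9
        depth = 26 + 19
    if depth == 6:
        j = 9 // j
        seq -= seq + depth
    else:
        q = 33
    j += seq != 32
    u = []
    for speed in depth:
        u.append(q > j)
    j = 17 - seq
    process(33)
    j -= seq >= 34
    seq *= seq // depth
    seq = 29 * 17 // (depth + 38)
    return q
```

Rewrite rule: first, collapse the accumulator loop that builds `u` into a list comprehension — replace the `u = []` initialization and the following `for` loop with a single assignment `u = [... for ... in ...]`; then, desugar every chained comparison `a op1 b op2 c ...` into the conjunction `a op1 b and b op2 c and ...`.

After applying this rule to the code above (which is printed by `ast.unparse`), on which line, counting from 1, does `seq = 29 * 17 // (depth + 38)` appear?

Transformed code:
def work(j):
    if 20 != q and q != 13:
        q = emit(seq) * (18 // depth)
    else:
        j = q
    if 21 <= 3:
        seq -= 35 < 9
        depth = 26 + 19
    if depth == 6:
        j = 9 // j
        seq -= seq + depth
    else:
        q = 33
    j += seq != 32
    u = [q > j for speed in depth]
    j = 17 - seq
    process(33)
    j -= seq >= 34
    seq *= seq // depth
    seq = 29 * 17 // (depth + 38)
    return q

20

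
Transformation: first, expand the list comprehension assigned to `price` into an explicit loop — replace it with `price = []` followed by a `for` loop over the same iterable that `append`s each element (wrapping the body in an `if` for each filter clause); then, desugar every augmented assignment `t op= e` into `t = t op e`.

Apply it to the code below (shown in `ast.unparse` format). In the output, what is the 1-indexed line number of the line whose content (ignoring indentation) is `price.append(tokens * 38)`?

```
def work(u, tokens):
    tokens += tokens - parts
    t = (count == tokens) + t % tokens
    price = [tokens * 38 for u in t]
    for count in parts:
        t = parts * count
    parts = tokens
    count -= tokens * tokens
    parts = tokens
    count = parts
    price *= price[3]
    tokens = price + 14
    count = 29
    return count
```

Transformed code:
def work(u, tokens):
    tokens = tokens + (tokens - parts)
    t = (count == tokens) + t % tokens
    price = []
    for u in t:
        price.append(tokens * 38)
    for count in parts:
        t = parts * count
    parts = tokens
    count = count - tokens * tokens
    parts = tokens
    count = parts
    price = price * price[3]
    tokens = price + 14
    count = 29
    return count

6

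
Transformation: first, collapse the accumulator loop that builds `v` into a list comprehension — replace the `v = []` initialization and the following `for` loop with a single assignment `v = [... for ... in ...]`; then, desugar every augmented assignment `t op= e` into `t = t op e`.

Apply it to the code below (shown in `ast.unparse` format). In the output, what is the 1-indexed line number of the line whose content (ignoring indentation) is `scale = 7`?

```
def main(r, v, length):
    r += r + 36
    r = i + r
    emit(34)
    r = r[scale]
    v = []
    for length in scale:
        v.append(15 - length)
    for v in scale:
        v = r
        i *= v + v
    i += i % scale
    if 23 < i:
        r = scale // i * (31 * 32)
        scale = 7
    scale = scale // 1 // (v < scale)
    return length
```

13

Transformed code:
def main(r, v, length):
    r = r + (r + 36)
    r = i + r
    emit(34)
    r = r[scale]
    v = [15 - length for length in scale]
    for v in scale:
        v = r
        i = i * (v + v)
    i = i + i % scale
    if 23 < i:
        r = scale // i * (31 * 32)
        scale = 7
    scale = scale // 1 // (v < scale)
    return length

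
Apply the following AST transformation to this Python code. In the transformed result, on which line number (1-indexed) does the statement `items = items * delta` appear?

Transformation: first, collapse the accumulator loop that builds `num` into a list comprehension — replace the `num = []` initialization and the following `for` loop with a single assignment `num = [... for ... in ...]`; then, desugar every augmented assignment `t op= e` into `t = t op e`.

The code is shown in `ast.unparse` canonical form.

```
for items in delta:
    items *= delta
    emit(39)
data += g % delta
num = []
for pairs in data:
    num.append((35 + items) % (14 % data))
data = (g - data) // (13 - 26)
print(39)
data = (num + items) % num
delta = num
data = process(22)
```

Transformed code:
for items in delta:
    items = items * delta
    emit(39)
data = data + g % delta
num = [(35 + items) % (14 % data) for pairs in data]
data = (g - data) // (13 - 26)
print(39)
data = (num + items) % num
delta = num
data = process(22)

2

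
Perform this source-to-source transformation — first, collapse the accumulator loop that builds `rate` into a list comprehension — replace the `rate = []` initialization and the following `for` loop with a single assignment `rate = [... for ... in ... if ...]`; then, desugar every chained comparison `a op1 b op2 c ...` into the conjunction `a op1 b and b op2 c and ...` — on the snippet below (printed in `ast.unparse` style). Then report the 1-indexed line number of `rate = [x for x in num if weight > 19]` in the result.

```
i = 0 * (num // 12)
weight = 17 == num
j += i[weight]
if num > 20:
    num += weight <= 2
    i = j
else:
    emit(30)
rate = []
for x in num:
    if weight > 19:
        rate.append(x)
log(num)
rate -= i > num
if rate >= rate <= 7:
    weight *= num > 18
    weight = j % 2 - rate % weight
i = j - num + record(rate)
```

Transformed code:
i = 0 * (num // 12)
weight = 17 == num
j += i[weight]
if num > 20:
    num += weight <= 2
    i = j
else:
    emit(30)
rate = [x for x in num if weight > 19]
log(num)
rate -= i > num
if rate >= rate and rate <= 7:
    weight *= num > 18
    weight = j % 2 - rate % weight
i = j - num + record(rate)

9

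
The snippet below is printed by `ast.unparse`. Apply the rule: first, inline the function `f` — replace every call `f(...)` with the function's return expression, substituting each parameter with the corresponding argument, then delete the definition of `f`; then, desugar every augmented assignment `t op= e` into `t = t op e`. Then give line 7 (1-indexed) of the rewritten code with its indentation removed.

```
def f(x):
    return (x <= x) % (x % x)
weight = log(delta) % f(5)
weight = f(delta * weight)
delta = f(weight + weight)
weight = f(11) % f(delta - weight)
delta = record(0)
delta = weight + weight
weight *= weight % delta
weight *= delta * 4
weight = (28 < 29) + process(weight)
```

Transformed code:
weight = log(delta) % ((5 <= 5) % (5 % 5))
weight = (delta * weight <= delta * weight) % (delta * weight % (delta * weight))
delta = (weight + weight <= weight + weight) % ((weight + weight) % (weight + weight))
weight = (11 <= 11) % (11 % 11) % ((delta - weight <= delta - weight) % ((delta - weight) % (delta - weight)))
delta = record(0)
delta = weight + weight
weight = weight * (weight % delta)
weight = weight * (delta * 4)
weight = (28 < 29) + process(weight)

weight = weight * (weight % delta)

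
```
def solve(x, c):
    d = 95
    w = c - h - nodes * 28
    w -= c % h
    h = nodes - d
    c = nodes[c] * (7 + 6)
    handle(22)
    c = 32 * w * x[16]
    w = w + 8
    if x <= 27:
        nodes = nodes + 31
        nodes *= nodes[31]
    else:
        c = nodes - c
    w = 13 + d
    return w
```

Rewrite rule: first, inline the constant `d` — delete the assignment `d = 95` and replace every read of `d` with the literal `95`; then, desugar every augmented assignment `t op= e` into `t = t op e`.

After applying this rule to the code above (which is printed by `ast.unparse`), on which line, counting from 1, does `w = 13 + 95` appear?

Transformed code:
def solve(x, c):
    w = c - h - nodes * 28
    w = w - c % h
    h = nodes - 95
    c = nodes[c] * (7 + 6)
    handle(22)
    c = 32 * w * x[16]
    w = w + 8
    if x <= 27:
        nodes = nodes + 31
        nodes = nodes * nodes[31]
    else:
        c = nodes - c
    w = 13 + 95
    return w

14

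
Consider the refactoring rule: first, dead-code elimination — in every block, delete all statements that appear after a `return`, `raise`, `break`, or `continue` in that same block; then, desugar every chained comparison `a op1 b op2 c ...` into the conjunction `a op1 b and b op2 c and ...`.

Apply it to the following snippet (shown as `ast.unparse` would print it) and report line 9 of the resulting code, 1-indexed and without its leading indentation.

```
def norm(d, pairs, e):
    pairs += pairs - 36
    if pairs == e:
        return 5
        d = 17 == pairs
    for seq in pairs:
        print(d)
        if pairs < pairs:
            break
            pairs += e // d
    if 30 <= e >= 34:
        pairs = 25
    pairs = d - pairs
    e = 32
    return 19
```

Transformed code:
def norm(d, pairs, e):
    pairs += pairs - 36
    if pairs == e:
        return 5
    for seq in pairs:
        print(d)
        if pairs < pairs:
            break
    if 30 <= e and e >= 34:
        pairs = 25
    pairs = d - pairs
    e = 32
    return 19

if 30 <= e and e >= 34:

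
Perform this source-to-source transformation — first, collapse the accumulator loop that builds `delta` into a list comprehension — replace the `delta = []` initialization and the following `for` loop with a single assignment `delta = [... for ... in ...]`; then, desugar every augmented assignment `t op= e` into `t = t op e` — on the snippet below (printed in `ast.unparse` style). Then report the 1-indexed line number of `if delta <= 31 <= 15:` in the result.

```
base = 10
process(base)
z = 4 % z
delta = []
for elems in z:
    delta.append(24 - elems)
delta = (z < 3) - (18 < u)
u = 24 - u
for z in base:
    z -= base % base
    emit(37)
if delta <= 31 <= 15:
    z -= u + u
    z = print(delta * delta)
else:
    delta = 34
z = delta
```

10

Transformed code:
base = 10
process(base)
z = 4 % z
delta = [24 - elems for elems in z]
delta = (z < 3) - (18 < u)
u = 24 - u
for z in base:
    z = z - base % base
    emit(37)
if delta <= 31 <= 15:
    z = z - (u + u)
    z = print(delta * delta)
else:
    delta = 34
z = delta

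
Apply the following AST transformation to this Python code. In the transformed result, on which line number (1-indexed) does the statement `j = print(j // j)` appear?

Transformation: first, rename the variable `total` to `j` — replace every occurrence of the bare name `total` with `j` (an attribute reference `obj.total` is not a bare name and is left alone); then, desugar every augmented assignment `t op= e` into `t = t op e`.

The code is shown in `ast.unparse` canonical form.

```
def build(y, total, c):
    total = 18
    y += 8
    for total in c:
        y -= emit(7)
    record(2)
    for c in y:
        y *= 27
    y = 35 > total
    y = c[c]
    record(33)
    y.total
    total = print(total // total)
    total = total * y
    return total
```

13

Transformed code:
def build(y, j, c):
    j = 18
    y = y + 8
    for j in c:
        y = y - emit(7)
    record(2)
    for c in y:
        y = y * 27
    y = 35 > j
    y = c[c]
    record(33)
    y.total
    j = print(j // j)
    j = j * y
    return j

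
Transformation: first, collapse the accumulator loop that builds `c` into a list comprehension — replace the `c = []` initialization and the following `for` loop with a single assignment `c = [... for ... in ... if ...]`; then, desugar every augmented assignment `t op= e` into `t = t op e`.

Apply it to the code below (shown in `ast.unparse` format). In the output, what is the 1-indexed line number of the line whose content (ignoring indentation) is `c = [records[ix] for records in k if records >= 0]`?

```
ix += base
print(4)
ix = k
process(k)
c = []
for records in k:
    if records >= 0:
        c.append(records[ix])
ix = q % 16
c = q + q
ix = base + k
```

5

Transformed code:
ix = ix + base
print(4)
ix = k
process(k)
c = [records[ix] for records in k if records >= 0]
ix = q % 16
c = q + q
ix = base + k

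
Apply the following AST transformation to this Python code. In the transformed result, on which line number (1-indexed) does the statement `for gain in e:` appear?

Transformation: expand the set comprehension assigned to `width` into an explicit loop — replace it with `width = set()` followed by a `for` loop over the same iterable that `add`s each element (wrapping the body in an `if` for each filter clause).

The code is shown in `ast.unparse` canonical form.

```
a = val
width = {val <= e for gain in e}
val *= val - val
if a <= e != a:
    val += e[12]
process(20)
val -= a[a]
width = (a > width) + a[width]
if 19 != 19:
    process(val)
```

3

Transformed code:
a = val
width = set()
for gain in e:
    width.add(val <= e)
val *= val - val
if a <= e != a:
    val += e[12]
process(20)
val -= a[a]
width = (a > width) + a[width]
if 19 != 19:
    process(val)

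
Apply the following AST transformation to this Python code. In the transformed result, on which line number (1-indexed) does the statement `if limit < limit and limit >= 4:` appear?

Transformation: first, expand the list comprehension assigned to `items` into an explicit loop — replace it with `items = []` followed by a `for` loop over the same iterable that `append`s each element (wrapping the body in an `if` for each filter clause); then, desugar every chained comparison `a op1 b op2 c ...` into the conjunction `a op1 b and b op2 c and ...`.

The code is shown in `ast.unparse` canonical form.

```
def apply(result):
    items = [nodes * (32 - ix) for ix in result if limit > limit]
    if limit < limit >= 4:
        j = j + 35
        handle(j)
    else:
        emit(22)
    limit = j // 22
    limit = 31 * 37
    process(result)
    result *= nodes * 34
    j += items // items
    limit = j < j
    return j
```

6

Transformed code:
def apply(result):
    items = []
    for ix in result:
        if limit > limit:
            items.append(nodes * (32 - ix))
    if limit < limit and limit >= 4:
        j = j + 35
        handle(j)
    else:
        emit(22)
    limit = j // 22
    limit = 31 * 37
    process(result)
    result *= nodes * 34
    j += items // items
    limit = j < j
    return j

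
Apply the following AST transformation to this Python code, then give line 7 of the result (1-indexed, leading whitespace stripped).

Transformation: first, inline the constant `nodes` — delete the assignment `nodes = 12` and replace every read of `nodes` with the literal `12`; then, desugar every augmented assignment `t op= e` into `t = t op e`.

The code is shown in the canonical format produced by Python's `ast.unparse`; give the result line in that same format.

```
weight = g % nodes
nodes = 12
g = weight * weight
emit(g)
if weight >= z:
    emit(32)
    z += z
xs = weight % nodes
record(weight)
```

Transformed code:
weight = g % 12
g = weight * weight
emit(g)
if weight >= z:
    emit(32)
    z = z + z
xs = weight % 12
record(weight)

xs = weight % 12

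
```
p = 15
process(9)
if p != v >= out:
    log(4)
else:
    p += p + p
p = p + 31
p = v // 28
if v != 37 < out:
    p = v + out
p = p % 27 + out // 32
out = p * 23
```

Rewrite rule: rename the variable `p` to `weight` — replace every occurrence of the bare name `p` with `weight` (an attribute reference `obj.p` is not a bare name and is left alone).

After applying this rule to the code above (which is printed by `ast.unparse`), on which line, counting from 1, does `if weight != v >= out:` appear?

3

Transformed code:
weight = 15
process(9)
if weight != v >= out:
    log(4)
else:
    weight += weight + weight
weight = weight + 31
weight = v // 28
if v != 37 < out:
    weight = v + out
weight = weight % 27 + out // 32
out = weight * 23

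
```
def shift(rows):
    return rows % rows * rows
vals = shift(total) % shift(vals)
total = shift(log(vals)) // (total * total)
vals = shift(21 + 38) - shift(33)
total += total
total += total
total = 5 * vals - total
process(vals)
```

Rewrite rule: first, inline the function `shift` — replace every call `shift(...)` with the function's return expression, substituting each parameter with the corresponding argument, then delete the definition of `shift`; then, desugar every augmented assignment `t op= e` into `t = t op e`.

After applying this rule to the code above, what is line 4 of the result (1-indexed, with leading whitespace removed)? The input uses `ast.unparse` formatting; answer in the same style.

Transformed code:
vals = total % total * total % (vals % vals * vals)
total = log(vals) % log(vals) * log(vals) // (total * total)
vals = (21 + 38) % (21 + 38) * (21 + 38) - 33 % 33 * 33
total = total + total
total = total + total
total = 5 * vals - total
process(vals)

total = total + total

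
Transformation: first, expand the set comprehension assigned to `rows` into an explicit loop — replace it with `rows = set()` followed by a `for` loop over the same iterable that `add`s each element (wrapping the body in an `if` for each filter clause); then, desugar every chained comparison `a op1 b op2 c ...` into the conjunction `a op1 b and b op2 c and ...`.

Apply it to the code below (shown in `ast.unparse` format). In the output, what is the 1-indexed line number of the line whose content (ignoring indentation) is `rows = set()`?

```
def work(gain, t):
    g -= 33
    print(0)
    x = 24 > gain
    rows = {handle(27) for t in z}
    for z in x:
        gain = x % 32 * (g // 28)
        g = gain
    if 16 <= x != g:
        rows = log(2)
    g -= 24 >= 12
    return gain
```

5

Transformed code:
def work(gain, t):
    g -= 33
    print(0)
    x = 24 > gain
    rows = set()
    for t in z:
        rows.add(handle(27))
    for z in x:
        gain = x % 32 * (g // 28)
        g = gain
    if 16 <= x and x != g:
        rows = log(2)
    g -= 24 >= 12
    return gain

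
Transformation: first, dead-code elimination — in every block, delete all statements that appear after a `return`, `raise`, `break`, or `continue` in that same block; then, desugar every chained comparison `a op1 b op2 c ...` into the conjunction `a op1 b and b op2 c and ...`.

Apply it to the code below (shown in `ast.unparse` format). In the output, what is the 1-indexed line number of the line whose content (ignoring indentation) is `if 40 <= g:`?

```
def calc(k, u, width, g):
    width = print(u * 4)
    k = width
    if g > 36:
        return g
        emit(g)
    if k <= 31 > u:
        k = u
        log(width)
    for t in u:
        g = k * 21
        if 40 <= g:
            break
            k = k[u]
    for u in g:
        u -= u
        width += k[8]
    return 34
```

Transformed code:
def calc(k, u, width, g):
    width = print(u * 4)
    k = width
    if g > 36:
        return g
    if k <= 31 and 31 > u:
        k = u
        log(width)
    for t in u:
        g = k * 21
        if 40 <= g:
            break
    for u in g:
        u -= u
        width += k[8]
    return 34

11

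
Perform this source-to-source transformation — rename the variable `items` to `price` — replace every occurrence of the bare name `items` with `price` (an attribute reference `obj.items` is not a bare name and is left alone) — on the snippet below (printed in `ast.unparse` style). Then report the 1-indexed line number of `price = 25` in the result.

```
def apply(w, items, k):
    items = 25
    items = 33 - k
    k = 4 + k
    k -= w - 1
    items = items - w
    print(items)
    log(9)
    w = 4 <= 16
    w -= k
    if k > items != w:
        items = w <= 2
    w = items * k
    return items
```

2

Transformed code:
def apply(w, price, k):
    price = 25
    price = 33 - k
    k = 4 + k
    k -= w - 1
    price = price - w
    print(price)
    log(9)
    w = 4 <= 16
    w -= k
    if k > price != w:
        price = w <= 2
    w = price * k
    return price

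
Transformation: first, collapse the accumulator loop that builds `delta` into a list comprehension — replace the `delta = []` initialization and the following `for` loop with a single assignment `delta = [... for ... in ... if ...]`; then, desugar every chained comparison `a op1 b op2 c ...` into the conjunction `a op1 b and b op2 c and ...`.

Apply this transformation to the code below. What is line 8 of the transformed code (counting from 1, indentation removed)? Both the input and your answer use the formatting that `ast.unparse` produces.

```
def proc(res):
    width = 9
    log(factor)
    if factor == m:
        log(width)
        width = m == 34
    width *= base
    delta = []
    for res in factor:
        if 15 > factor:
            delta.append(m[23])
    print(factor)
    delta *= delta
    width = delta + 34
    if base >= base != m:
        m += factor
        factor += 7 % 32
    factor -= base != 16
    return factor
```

Transformed code:
def proc(res):
    width = 9
    log(factor)
    if factor == m:
        log(width)
        width = m == 34
    width *= base
    delta = [m[23] for res in factor if 15 > factor]
    print(factor)
    delta *= delta
    width = delta + 34
    if base >= base and base != m:
        m += factor
        factor += 7 % 32
    factor -= base != 16
    return factor

delta = [m[23] for res in factor if 15 > factor]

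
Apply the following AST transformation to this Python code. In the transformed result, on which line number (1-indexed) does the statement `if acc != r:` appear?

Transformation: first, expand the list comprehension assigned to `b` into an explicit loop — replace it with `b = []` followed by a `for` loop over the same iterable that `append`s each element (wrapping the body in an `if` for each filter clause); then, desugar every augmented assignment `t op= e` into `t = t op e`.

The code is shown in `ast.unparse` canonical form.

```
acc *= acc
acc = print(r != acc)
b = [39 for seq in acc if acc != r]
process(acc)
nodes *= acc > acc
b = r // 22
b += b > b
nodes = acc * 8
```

Transformed code:
acc = acc * acc
acc = print(r != acc)
b = []
for seq in acc:
    if acc != r:
        b.append(39)
process(acc)
nodes = nodes * (acc > acc)
b = r // 22
b = b + (b > b)
nodes = acc * 8

5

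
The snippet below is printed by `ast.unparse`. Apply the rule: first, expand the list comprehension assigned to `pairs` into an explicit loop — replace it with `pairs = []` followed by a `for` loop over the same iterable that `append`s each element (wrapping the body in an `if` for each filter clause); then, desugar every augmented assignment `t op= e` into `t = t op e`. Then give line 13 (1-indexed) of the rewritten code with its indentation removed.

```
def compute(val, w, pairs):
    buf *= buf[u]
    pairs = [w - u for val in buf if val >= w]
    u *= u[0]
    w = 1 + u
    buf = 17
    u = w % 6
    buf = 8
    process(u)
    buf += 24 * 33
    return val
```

buf = buf + 24 * 33

Transformed code:
def compute(val, w, pairs):
    buf = buf * buf[u]
    pairs = []
    for val in buf:
        if val >= w:
            pairs.append(w - u)
    u = u * u[0]
    w = 1 + u
    buf = 17
    u = w % 6
    buf = 8
    process(u)
    buf = buf + 24 * 33
    return val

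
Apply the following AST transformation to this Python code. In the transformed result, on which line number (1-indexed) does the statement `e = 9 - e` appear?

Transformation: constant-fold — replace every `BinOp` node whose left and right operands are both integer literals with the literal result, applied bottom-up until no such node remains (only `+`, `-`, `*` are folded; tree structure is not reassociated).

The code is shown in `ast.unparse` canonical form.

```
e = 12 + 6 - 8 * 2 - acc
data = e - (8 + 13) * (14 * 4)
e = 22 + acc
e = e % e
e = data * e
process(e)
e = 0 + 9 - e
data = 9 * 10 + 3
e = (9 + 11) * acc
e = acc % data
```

7

Transformed code:
e = 2 - acc
data = e - 1176
e = 22 + acc
e = e % e
e = data * e
process(e)
e = 9 - e
data = 93
e = 20 * acc
e = acc % data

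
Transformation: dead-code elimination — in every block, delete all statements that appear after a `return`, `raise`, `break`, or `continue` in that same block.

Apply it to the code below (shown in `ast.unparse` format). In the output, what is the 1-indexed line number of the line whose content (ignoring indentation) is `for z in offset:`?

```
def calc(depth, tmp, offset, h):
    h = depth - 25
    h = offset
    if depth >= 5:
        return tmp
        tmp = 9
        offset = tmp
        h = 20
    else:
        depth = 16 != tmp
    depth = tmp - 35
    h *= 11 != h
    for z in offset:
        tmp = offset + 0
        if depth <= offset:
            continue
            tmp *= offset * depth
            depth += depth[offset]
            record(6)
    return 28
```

Transformed code:
def calc(depth, tmp, offset, h):
    h = depth - 25
    h = offset
    if depth >= 5:
        return tmp
    else:
        depth = 16 != tmp
    depth = tmp - 35
    h *= 11 != h
    for z in offset:
        tmp = offset + 0
        if depth <= offset:
            continue
    return 28

10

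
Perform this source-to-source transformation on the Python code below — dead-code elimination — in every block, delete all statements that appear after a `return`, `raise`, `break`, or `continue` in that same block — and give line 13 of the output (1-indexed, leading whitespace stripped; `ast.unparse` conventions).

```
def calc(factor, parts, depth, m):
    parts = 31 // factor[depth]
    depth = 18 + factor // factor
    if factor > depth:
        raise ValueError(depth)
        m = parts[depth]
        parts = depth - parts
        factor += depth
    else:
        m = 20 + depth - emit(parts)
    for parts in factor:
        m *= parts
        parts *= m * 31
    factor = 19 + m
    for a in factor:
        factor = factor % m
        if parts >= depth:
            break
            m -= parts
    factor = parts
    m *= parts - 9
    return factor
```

factor = factor % m

Transformed code:
def calc(factor, parts, depth, m):
    parts = 31 // factor[depth]
    depth = 18 + factor // factor
    if factor > depth:
        raise ValueError(depth)
    else:
        m = 20 + depth - emit(parts)
    for parts in factor:
        m *= parts
        parts *= m * 31
    factor = 19 + m
    for a in factor:
        factor = factor % m
        if parts >= depth:
            break
    factor = parts
    m *= parts - 9
    return factor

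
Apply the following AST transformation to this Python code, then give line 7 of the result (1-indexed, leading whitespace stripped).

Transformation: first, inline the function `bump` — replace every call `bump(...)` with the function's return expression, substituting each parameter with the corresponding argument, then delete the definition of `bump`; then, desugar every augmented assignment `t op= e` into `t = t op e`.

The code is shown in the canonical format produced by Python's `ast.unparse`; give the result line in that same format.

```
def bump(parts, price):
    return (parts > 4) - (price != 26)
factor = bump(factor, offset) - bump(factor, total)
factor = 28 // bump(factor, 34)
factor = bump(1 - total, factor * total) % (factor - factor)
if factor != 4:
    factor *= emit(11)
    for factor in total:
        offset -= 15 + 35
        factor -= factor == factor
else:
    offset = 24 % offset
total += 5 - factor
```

offset = offset - (15 + 35)

Transformed code:
factor = (factor > 4) - (offset != 26) - ((factor > 4) - (total != 26))
factor = 28 // ((factor > 4) - (34 != 26))
factor = ((1 - total > 4) - (factor * total != 26)) % (factor - factor)
if factor != 4:
    factor = factor * emit(11)
    for factor in total:
        offset = offset - (15 + 35)
        factor = factor - (factor == factor)
else:
    offset = 24 % offset
total = total + (5 - factor)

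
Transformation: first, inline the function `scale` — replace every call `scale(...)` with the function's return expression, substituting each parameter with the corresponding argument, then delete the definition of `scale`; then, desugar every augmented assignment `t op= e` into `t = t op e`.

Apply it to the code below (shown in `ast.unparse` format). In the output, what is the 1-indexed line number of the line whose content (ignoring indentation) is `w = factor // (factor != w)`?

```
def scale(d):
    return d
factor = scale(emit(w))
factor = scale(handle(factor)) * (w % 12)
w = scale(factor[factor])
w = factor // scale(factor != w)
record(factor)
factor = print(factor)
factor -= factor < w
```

Transformed code:
factor = emit(w)
factor = handle(factor) * (w % 12)
w = factor[factor]
w = factor // (factor != w)
record(factor)
factor = print(factor)
factor = factor - (factor < w)

4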